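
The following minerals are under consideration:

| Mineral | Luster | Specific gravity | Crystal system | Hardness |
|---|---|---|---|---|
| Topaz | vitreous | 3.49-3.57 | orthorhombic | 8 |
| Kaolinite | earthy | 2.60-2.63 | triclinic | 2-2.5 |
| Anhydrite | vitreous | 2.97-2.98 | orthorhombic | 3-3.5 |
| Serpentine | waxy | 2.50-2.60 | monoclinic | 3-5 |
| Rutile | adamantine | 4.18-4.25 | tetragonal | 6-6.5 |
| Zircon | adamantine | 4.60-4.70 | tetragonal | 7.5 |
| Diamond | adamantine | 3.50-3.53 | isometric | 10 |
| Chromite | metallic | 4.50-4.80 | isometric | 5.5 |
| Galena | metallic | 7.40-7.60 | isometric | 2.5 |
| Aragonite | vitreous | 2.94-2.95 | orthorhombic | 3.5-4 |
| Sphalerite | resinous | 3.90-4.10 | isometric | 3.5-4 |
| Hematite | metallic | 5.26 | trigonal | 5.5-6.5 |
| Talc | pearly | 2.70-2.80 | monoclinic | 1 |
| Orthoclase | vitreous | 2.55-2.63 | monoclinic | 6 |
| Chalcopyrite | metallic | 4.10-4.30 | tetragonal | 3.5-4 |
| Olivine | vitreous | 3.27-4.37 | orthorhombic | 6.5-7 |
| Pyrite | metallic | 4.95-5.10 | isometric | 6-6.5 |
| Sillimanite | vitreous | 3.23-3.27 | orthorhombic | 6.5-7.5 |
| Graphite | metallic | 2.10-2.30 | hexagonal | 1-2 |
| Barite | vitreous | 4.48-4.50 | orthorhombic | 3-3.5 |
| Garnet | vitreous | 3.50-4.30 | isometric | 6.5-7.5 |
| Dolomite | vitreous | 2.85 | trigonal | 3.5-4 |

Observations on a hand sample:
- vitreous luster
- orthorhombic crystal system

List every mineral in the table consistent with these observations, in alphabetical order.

Vitreous luster: leaves Topaz, Anhydrite, Aragonite, Orthoclase, Olivine, Sillimanite, Barite, Garnet, Dolomite.
Orthorhombic crystal system rules out Orthoclase, Garnet, Dolomite.
The minerals that satisfy all observations are Anhydrite, Aragonite, Barite, Olivine, Sillimanite, Topaz.

Anhydrite, Aragonite, Barite, Olivine, Sillimanite, Topaz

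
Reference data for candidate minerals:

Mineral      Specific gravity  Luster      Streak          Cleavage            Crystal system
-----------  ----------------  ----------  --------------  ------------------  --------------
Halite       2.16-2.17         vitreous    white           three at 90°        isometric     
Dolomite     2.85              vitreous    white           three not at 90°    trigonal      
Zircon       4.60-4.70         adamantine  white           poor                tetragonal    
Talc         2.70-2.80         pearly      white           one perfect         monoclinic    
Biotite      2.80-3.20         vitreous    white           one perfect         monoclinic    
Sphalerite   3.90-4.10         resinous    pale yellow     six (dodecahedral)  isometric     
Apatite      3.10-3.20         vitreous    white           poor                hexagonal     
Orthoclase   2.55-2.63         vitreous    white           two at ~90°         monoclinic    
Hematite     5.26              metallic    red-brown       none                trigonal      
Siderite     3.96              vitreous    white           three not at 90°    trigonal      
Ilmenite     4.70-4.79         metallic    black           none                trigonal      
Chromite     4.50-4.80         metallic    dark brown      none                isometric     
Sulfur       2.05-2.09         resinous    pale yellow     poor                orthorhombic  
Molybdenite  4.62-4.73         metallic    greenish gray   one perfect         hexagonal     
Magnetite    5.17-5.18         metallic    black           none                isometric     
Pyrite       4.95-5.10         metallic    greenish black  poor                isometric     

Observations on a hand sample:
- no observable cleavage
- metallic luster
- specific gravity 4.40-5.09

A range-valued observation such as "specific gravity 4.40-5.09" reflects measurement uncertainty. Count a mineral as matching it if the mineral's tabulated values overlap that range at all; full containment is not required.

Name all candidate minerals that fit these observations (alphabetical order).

No observable cleavage: Hematite, Ilmenite, Chromite, Magnetite remain.
Metallic luster: every remaining candidate is consistent.
Specific gravity 4.40-5.09 eliminates Hematite, Magnetite.
Consistent with every observation: Chromite, Ilmenite.

Chromite, Ilmenite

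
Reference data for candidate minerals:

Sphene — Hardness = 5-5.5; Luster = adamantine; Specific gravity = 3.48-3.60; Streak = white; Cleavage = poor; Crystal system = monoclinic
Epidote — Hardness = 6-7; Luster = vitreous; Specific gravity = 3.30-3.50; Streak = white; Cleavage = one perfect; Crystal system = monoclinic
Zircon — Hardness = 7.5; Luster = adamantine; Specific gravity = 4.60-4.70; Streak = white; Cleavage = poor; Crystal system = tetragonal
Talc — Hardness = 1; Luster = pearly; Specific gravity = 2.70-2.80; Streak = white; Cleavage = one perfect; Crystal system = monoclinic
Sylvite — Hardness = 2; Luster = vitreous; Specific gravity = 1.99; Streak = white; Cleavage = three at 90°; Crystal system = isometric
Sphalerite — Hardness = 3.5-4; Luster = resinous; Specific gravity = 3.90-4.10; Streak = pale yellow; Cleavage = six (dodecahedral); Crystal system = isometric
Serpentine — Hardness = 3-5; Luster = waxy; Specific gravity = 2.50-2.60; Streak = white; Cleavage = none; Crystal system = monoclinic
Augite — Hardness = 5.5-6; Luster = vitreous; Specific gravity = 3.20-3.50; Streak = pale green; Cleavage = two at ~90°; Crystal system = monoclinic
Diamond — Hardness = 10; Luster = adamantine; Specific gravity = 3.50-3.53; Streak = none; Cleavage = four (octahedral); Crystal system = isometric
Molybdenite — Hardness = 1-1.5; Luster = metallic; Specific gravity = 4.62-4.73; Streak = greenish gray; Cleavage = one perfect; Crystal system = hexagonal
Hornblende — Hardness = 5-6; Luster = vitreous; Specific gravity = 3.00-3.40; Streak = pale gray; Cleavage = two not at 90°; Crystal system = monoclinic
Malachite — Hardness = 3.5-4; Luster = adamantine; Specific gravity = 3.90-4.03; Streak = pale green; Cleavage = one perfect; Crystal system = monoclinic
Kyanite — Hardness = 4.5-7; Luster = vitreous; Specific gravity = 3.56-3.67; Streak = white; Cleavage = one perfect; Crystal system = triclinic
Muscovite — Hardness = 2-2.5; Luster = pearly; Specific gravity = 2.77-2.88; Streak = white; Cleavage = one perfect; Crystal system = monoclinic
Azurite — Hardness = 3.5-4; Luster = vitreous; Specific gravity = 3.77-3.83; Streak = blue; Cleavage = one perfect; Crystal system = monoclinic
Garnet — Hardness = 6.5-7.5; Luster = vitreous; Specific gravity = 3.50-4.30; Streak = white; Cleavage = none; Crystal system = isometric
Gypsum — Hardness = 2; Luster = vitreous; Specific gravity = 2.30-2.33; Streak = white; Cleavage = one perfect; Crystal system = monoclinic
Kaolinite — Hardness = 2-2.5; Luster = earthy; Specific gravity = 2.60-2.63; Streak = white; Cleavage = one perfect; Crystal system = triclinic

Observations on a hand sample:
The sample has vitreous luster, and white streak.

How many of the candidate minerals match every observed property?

5

Vitreous luster — Epidote, Sylvite, Augite, Hornblende, Kyanite, Azurite, Garnet, Gypsum remain.
White streak rules out Augite, Hornblende, Azurite.
The minerals that satisfy all observations are Epidote, Garnet, Gypsum, Kyanite, Sylvite.
That is 5 minerals.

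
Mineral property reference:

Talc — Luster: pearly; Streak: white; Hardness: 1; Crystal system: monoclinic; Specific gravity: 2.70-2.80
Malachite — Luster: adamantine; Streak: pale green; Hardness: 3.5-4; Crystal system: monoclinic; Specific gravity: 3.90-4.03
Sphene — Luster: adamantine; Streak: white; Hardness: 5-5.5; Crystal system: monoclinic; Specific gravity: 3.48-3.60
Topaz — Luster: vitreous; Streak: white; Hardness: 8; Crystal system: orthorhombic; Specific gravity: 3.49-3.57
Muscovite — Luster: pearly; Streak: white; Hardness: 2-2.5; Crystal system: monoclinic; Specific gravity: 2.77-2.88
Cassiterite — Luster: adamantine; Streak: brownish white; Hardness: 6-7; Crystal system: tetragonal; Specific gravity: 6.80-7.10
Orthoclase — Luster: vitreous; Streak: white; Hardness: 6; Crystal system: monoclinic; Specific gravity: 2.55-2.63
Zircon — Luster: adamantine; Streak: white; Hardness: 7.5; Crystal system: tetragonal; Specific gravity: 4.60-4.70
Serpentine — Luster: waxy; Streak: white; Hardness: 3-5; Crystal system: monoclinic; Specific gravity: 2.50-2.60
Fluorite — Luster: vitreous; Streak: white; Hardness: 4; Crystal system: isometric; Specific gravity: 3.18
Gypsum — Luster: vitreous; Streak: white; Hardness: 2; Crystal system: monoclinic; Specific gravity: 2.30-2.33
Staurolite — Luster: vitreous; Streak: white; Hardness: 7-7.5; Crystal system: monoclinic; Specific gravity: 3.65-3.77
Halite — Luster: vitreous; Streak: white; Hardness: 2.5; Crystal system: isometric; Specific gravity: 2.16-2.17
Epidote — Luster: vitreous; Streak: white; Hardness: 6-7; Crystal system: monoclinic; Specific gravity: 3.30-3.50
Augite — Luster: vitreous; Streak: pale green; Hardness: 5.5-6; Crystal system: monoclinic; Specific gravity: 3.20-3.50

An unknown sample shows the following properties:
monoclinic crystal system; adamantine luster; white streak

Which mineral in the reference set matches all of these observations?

Monoclinic crystal system excludes Topaz, Cassiterite, Zircon, Fluorite, Halite.
Adamantine luster — leaves Malachite, Sphene.
White streak rules out Malachite.
The only mineral consistent with every observation is Sphene.

Sphene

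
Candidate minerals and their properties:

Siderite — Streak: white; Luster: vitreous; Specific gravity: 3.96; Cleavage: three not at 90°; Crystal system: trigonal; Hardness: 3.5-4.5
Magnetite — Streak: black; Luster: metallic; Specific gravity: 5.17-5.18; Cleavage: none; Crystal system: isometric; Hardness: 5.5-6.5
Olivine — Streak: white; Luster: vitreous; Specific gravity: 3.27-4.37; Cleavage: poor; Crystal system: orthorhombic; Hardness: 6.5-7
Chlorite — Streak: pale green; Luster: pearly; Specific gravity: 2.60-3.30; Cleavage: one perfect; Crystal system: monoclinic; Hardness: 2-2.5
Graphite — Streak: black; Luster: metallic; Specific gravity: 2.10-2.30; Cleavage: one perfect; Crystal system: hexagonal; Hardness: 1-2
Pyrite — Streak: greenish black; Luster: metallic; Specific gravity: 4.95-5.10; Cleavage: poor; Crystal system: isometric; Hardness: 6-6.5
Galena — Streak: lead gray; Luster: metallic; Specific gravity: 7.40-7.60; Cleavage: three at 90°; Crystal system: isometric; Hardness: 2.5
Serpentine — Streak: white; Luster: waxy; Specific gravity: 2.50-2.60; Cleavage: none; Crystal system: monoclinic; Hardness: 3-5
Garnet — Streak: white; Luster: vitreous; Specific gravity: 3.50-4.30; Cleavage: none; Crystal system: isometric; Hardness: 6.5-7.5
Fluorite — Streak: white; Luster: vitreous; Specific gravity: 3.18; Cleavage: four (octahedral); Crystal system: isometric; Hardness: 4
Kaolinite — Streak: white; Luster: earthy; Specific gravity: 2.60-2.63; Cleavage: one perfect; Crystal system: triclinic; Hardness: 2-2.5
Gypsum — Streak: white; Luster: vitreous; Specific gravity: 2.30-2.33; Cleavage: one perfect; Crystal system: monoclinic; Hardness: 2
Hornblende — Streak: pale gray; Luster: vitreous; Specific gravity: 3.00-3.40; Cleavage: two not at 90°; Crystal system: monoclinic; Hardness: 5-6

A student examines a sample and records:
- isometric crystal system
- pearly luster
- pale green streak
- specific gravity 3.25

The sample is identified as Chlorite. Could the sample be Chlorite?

Isometric crystal system — Chlorite has monoclinic system; inconsistent.
Pearly luster — matches Chlorite (pearly luster).
Pale green streak — matches Chlorite (pale green streak).
Specific gravity 3.25 — matches Chlorite (SG 2.60-3.30).
Crystal system alone is enough to reject Chlorite.

No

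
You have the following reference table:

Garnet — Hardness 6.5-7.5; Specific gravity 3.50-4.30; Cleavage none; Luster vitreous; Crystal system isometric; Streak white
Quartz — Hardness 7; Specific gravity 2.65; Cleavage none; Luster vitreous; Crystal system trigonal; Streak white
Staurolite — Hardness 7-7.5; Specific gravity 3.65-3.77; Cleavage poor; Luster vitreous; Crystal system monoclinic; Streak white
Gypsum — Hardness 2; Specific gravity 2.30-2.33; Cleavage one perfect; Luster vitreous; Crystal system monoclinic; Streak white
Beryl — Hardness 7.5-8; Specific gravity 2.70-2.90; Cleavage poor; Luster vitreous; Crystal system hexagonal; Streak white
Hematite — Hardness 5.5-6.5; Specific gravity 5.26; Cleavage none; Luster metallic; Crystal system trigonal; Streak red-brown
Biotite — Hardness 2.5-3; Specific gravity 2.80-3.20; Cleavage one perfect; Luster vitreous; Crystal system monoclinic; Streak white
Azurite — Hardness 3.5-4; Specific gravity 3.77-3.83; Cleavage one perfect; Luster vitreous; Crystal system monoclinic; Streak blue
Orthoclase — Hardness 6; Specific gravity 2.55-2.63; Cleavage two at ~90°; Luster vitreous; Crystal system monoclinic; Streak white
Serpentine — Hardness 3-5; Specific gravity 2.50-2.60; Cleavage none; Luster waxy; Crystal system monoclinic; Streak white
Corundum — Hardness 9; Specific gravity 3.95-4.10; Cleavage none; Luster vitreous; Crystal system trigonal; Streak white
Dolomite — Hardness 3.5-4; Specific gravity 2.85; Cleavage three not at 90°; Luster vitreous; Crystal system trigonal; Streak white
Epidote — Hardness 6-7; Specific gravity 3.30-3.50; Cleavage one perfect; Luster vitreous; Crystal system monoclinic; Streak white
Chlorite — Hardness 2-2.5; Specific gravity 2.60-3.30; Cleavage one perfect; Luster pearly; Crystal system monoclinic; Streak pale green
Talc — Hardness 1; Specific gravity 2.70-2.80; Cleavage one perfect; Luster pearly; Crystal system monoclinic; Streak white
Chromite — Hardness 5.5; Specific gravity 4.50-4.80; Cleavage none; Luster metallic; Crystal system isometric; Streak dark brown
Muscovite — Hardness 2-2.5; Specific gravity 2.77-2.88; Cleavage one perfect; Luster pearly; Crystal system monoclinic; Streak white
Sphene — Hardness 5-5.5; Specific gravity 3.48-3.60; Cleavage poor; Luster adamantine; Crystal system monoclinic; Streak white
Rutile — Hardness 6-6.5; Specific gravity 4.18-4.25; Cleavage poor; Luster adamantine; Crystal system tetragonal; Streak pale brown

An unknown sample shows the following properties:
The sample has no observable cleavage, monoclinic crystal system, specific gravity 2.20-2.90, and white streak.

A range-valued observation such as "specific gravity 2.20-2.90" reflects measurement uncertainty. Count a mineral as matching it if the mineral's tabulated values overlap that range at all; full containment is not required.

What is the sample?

Serpentine

No observable cleavage — Garnet, Quartz, Hematite, Serpentine, Corundum, Chromite remain.
Monoclinic crystal system — leaves Serpentine.
Specific gravity 2.20-2.90 — consistent with all remaining minerals.
White streak — all remaining candidates fit.
The only mineral consistent with every observation is Serpentine.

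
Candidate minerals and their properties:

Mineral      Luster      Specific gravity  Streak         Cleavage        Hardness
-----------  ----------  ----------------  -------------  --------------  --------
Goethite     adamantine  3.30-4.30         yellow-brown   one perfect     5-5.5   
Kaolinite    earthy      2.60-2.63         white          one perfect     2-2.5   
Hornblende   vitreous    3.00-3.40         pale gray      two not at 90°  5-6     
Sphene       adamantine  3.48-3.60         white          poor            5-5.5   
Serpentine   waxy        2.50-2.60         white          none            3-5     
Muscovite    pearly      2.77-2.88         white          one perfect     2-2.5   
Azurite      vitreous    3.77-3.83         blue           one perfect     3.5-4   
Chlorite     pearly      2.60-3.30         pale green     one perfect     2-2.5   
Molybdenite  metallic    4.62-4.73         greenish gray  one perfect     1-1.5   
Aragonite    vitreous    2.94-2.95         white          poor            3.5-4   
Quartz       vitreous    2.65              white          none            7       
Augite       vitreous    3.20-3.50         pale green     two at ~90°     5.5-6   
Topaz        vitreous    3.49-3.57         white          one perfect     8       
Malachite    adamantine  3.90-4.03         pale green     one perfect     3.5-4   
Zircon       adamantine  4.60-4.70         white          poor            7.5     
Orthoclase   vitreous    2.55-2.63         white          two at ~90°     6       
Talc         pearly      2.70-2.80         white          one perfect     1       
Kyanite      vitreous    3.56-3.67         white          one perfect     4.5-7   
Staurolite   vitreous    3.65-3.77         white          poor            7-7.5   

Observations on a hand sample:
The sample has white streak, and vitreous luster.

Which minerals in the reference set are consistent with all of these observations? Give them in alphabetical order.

White streak — only Kaolinite, Sphene, Serpentine, Muscovite, Aragonite, Quartz, Topaz, Zircon, Orthoclase, Talc, Kyanite, Staurolite remain.
Vitreous luster is inconsistent with Kaolinite, Sphene, Serpentine, Muscovite, Zircon, Talc.
Consistent with every observation: Aragonite, Kyanite, Orthoclase, Quartz, Staurolite, Topaz.

Aragonite, Kyanite, Orthoclase, Quartz, Staurolite, Topaz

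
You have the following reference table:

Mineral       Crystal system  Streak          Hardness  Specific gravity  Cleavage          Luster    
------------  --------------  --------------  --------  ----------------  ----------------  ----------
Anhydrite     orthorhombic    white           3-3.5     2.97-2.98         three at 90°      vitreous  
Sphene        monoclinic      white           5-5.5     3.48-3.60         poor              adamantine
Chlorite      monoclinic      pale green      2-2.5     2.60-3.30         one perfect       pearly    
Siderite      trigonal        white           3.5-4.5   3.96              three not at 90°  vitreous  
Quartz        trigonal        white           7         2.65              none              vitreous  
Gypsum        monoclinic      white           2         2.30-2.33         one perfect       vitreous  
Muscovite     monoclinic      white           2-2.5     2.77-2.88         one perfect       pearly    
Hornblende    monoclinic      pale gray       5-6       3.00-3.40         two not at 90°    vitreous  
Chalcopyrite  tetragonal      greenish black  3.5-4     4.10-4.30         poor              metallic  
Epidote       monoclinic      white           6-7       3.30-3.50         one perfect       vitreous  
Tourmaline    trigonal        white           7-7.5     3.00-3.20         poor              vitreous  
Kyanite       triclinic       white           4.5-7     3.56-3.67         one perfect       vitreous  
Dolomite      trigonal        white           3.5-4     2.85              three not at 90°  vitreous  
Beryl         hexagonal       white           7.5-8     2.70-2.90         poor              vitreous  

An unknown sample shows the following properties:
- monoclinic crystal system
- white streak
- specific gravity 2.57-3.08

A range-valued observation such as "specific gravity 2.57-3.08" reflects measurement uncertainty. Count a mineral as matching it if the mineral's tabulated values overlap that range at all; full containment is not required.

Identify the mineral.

Muscovite

Monoclinic crystal system: only Sphene, Chlorite, Gypsum, Muscovite, Hornblende, Epidote remain.
White streak rules out Chlorite, Hornblende.
Specific gravity 2.57-3.08: leaves Muscovite.
Only Muscovite satisfies all observations.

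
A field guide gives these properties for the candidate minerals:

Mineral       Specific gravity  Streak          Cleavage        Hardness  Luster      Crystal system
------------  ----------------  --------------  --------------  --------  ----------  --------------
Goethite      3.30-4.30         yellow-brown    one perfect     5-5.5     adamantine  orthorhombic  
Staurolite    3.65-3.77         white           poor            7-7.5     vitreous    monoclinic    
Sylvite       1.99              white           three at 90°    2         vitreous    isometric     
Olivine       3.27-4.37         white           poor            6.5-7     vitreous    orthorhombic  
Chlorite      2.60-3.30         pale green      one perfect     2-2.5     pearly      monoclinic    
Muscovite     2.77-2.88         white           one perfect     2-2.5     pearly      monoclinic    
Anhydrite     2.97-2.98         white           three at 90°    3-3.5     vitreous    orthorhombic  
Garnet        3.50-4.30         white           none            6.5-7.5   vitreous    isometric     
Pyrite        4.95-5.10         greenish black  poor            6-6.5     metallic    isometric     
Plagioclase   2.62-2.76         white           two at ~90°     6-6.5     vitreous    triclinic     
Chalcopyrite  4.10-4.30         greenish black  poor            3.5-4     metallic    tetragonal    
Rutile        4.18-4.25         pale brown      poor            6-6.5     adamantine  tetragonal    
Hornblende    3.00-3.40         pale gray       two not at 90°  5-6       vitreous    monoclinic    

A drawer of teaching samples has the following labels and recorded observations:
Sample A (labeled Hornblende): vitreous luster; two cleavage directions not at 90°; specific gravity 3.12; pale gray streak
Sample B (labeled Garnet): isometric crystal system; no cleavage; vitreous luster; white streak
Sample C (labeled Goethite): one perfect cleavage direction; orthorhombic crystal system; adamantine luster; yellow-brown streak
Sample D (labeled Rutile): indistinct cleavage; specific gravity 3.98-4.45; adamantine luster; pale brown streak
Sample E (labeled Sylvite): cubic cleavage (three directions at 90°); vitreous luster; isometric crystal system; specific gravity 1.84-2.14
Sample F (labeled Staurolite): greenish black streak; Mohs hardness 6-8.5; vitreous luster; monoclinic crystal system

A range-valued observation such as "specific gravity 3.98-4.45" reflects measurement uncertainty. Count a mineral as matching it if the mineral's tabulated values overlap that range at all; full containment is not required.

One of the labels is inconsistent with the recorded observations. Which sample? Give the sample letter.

Sample A: nothing contradicts Hornblende.
Sample B: nothing contradicts Garnet.
Sample C: nothing contradicts Goethite.
Sample D: nothing contradicts Rutile.
Sample E: nothing contradicts Sylvite.
Sample F: Staurolite has white streak, but the record shows greenish black streak — this label is wrong.
Only sample F is inconsistent with its label.

F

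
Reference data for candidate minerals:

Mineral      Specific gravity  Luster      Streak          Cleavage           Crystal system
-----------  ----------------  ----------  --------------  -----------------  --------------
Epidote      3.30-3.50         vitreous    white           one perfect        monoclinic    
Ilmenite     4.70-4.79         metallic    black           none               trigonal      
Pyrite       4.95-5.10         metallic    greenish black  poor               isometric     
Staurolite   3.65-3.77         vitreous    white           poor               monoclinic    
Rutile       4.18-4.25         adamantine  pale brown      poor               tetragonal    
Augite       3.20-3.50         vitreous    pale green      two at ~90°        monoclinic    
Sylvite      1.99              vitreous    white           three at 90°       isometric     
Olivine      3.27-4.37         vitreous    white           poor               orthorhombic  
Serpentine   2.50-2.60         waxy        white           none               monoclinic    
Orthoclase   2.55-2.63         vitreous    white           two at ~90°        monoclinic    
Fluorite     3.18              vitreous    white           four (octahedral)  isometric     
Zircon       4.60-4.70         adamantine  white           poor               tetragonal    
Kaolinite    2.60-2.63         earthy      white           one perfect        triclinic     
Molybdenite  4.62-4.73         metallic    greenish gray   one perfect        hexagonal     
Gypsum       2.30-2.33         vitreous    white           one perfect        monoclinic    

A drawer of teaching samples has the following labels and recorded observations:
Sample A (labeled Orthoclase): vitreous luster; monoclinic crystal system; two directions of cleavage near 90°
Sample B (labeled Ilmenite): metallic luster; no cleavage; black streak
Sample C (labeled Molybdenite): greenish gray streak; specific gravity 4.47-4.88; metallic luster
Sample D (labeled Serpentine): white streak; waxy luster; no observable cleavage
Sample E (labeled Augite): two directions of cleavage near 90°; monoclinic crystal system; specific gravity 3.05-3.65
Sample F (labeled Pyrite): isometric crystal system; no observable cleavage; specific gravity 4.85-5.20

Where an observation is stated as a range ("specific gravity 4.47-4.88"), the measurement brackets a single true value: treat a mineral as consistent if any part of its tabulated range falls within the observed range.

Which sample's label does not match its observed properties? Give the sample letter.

Sample A: nothing contradicts Orthoclase.
Sample B: nothing contradicts Ilmenite.
Sample C: nothing contradicts Molybdenite.
Sample D: nothing contradicts Serpentine.
Sample E: nothing contradicts Augite.
Sample F: Pyrite has cleavage poor, but the record shows no observable cleavage — this label is wrong.
Only sample F is inconsistent with its label.

F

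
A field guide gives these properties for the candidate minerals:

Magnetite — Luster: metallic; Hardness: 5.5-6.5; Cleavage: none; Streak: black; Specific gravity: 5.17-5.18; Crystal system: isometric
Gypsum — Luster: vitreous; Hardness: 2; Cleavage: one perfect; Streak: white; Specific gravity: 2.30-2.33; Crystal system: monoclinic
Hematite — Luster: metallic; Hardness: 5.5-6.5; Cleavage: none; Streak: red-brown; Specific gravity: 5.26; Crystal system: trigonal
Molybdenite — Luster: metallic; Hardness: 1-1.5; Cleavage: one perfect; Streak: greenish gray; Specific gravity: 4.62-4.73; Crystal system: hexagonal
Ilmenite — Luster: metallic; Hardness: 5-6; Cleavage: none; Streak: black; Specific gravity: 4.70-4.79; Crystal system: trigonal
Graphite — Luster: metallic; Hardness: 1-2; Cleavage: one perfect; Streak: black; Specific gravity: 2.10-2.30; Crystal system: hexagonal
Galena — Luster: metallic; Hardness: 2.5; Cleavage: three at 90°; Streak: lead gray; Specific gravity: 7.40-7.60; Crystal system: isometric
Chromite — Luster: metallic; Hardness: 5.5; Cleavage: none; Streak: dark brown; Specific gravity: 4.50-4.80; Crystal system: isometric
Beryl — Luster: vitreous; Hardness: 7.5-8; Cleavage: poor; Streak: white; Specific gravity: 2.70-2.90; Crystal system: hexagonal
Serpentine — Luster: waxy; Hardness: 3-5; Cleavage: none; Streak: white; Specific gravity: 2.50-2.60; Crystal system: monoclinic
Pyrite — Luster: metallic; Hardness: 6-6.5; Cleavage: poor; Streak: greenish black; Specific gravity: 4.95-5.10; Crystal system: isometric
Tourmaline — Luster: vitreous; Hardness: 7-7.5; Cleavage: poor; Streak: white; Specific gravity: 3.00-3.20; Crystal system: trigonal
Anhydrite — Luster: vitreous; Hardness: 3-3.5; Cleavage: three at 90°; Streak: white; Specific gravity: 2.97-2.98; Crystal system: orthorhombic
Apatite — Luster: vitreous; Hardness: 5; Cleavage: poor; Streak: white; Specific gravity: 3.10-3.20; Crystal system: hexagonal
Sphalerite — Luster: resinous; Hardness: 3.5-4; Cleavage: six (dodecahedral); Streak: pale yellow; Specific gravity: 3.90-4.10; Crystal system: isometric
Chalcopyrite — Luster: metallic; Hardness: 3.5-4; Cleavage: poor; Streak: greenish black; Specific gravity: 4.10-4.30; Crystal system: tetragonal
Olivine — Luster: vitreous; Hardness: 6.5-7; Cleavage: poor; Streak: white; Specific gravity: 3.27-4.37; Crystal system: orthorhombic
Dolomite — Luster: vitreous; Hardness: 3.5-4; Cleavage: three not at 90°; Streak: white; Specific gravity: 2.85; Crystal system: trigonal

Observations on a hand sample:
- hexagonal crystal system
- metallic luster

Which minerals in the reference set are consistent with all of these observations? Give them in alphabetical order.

Graphite, Molybdenite

Hexagonal crystal system: Molybdenite, Graphite, Beryl, Apatite remain.
Metallic luster is inconsistent with Beryl, Apatite.
Consistent with every observation: Graphite, Molybdenite.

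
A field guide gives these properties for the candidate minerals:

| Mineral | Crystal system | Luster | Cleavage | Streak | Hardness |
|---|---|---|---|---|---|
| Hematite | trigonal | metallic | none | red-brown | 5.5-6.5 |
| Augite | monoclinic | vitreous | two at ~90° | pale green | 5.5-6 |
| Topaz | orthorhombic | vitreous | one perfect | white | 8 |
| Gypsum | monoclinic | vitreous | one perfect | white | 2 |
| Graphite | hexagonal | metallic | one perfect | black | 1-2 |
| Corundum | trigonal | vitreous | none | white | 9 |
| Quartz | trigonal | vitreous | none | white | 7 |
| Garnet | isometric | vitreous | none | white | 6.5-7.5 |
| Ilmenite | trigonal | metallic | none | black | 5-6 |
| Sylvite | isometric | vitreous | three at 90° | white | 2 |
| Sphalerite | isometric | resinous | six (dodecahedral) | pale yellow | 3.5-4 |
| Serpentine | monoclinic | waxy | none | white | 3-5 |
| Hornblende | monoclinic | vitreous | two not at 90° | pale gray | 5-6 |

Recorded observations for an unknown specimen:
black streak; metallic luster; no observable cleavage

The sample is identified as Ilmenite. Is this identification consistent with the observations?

Consistent

Black streak — fits Ilmenite (black streak).
Metallic luster — fits Ilmenite (metallic luster).
No observable cleavage — fits Ilmenite (cleavage none).
All observations are consistent with the tabulated values for Ilmenite.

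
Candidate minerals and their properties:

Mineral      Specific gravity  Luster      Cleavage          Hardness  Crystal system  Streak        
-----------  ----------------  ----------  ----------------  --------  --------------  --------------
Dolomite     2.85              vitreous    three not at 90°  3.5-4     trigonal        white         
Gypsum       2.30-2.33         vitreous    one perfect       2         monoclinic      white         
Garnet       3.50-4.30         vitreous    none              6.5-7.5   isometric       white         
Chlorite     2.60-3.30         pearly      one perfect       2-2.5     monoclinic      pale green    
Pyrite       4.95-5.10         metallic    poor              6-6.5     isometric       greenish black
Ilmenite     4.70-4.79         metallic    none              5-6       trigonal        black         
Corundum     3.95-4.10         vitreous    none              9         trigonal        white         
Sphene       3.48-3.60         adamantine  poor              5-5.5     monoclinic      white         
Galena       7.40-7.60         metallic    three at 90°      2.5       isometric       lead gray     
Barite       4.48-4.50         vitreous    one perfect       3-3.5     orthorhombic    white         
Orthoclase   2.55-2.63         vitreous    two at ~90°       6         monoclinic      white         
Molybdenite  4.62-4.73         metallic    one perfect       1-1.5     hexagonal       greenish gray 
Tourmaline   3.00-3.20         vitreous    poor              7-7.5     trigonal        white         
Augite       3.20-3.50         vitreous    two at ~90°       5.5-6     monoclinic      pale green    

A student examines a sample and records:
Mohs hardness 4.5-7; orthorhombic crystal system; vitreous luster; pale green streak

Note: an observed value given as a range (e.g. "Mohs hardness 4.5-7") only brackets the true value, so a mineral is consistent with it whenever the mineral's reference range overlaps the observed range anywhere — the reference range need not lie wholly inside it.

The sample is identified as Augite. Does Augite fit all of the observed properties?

Mohs hardness 4.5-7 — fits Augite (hardness 5.5-6).
Orthorhombic crystal system — Augite has monoclinic system; a mismatch.
Vitreous luster — fits Augite (vitreous luster).
Pale green streak — fits Augite (pale green streak).
Augite is excluded by the crystal system.

Inconsistent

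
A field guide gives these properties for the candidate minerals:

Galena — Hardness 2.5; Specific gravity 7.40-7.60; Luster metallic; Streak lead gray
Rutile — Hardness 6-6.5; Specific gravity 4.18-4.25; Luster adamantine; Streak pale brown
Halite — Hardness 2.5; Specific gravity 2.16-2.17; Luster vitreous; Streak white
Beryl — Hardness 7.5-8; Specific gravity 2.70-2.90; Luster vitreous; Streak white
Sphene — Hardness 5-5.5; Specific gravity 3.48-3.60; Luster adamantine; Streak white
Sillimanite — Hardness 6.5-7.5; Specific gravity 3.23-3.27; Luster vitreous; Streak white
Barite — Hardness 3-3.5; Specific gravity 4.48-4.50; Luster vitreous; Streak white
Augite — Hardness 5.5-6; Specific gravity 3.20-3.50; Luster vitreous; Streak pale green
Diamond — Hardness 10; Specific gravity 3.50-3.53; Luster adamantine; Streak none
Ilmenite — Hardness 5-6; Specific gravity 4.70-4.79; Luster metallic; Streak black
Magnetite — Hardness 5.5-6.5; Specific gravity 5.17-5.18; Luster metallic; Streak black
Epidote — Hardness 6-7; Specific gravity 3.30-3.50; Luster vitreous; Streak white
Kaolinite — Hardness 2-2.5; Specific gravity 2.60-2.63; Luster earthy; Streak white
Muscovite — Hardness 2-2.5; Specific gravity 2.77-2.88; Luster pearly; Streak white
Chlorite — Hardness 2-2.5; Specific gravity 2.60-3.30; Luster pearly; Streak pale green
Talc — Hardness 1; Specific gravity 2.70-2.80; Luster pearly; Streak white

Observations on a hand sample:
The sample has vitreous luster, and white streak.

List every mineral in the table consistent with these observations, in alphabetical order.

Vitreous luster — only Halite, Beryl, Sillimanite, Barite, Augite, Epidote remain.
White streak is inconsistent with Augite.
The minerals that satisfy all observations are Barite, Beryl, Epidote, Halite, Sillimanite.

Barite, Beryl, Epidote, Halite, Sillimanite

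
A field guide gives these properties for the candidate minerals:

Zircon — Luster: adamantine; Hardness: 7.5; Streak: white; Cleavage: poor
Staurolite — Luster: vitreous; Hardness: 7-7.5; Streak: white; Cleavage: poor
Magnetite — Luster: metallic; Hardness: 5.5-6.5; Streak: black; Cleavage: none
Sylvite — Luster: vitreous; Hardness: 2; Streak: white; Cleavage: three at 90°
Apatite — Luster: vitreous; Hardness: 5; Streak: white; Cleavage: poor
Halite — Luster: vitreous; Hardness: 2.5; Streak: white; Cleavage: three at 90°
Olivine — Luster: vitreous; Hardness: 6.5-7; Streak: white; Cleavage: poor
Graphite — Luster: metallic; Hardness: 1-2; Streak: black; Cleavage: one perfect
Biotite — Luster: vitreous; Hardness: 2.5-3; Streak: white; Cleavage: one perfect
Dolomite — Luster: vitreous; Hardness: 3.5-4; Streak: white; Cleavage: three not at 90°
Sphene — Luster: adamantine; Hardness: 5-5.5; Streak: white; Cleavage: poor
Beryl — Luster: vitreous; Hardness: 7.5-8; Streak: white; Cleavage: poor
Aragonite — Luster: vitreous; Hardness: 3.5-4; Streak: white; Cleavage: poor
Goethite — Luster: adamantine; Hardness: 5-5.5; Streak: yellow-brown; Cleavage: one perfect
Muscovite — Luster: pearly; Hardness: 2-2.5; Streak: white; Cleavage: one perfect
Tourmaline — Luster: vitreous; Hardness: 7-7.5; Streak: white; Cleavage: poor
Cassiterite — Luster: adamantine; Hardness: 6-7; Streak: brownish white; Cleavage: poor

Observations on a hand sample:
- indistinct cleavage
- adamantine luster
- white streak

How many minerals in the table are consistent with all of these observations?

Indistinct cleavage: leaves Zircon, Staurolite, Apatite, Olivine, Sphene, Beryl, Aragonite, Tourmaline, Cassiterite.
Adamantine luster: leaves Zircon, Sphene, Cassiterite.
White streak excludes Cassiterite.
Consistent with every observation: Sphene, Zircon.
That is 2 minerals.

2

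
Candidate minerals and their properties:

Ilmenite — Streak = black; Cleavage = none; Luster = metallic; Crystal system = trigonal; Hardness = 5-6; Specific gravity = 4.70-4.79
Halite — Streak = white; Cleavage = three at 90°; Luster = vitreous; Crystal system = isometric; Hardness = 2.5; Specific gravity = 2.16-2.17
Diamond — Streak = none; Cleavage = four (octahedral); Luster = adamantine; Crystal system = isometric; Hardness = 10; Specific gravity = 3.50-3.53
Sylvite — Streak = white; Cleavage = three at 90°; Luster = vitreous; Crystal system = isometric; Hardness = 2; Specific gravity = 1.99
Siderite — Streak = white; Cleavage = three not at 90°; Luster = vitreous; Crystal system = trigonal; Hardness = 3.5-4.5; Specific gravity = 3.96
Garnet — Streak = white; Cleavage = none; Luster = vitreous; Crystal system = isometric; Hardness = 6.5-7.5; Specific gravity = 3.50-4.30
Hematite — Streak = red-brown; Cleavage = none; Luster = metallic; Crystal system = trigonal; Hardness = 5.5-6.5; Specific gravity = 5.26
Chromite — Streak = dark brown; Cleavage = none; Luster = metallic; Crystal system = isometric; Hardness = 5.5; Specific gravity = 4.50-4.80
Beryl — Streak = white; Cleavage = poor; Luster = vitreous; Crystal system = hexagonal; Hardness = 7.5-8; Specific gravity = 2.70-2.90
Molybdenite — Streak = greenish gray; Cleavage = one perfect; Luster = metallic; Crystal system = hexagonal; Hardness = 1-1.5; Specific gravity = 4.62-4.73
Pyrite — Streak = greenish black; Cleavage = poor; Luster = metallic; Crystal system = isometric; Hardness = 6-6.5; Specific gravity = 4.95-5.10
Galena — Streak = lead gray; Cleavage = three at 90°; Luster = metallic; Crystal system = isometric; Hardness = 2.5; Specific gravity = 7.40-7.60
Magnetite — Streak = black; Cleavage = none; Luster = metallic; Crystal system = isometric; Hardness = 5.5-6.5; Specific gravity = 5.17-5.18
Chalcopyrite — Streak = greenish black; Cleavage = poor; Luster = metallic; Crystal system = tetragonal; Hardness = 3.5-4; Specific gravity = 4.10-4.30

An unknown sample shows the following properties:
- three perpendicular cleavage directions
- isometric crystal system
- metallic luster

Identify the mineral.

Three perpendicular cleavage directions: only Halite, Sylvite, Galena remain.
Isometric crystal system: no further eliminations.
Metallic luster: Galena remains.
Galena is the sole remaining match.

Galena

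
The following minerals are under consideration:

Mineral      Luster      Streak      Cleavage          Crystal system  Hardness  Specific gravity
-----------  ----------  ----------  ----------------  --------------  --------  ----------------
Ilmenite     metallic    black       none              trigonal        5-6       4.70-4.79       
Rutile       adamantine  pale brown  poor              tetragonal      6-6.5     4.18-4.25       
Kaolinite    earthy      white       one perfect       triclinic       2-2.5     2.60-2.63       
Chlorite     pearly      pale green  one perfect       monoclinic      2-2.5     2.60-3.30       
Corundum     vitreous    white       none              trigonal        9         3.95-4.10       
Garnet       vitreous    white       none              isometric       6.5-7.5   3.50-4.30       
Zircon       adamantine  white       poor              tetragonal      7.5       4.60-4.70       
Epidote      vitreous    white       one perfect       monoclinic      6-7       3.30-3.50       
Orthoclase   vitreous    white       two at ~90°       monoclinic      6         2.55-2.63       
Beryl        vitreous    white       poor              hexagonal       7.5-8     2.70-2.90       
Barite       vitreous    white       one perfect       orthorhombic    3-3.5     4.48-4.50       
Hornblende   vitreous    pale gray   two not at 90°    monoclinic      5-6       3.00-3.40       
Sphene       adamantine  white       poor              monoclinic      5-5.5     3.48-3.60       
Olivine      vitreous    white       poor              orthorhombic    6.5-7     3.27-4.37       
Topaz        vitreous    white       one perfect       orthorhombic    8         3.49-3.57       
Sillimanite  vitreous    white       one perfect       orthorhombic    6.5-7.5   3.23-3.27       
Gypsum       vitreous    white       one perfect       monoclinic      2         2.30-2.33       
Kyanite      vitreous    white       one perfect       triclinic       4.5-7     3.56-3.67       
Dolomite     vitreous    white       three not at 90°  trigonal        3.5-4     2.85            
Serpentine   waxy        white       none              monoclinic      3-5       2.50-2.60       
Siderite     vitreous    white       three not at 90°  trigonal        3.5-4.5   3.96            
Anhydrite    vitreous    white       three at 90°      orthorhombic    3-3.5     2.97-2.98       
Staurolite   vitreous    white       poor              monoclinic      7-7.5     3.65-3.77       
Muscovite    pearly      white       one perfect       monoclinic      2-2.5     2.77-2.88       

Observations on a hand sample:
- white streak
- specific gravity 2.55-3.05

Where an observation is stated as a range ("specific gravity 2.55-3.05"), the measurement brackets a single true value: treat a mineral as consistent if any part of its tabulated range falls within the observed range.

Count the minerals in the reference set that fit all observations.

White streak is inconsistent with Ilmenite, Rutile, Chlorite, Hornblende.
Specific gravity 2.55-3.05 — only Kaolinite, Orthoclase, Beryl, Dolomite, Serpentine, Anhydrite, Muscovite remain.
Remaining candidates: Anhydrite, Beryl, Dolomite, Kaolinite, Muscovite, Orthoclase, Serpentine.
That is 7 minerals.

7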